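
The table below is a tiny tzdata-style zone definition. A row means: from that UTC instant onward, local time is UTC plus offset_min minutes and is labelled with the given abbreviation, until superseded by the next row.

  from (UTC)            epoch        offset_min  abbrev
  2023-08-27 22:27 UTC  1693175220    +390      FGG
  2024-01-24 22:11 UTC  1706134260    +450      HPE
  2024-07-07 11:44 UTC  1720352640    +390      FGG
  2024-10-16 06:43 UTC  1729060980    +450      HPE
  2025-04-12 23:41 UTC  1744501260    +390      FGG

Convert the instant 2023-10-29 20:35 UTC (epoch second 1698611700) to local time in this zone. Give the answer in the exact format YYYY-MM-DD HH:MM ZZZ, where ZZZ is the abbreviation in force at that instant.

Query: 2023-10-29 20:35 UTC
Rule 1/5 (FGG, +06:30): 2023-08-27 22:27 UTC ≤ query < 2024-01-24 22:11 UTC
20·60 + 35 + 390 = 1625 min
1625 = 1·1440 + 185; 185 = 3·60 + 5 → 03:05, 2023-10-29 + 1 day = 2023-10-30
→ 2023-10-30 03:05 FGG

2023-10-30 03:05 FGG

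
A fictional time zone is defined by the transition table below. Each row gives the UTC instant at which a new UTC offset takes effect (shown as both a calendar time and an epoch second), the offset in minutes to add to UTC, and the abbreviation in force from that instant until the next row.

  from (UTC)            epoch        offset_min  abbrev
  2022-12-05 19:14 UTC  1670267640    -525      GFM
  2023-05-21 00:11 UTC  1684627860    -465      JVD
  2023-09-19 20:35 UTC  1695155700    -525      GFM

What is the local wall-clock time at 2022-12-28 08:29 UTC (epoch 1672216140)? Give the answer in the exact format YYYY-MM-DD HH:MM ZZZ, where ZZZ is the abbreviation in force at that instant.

2022-12-27 23:44 GFM

Query: 2022-12-28 08:29 UTC
Rule 1/3 (GFM, -08:45): 2022-12-05 19:14 UTC ≤ query < 2023-05-21 00:11 UTC
8·60 + 29 - 525 = -16 min
-16 = -1·1440 + 1424; 1424 = 23·60 + 44 → 23:44, 2022-12-28 - 1 day = 2022-12-27
→ 2022-12-27 23:44 GFM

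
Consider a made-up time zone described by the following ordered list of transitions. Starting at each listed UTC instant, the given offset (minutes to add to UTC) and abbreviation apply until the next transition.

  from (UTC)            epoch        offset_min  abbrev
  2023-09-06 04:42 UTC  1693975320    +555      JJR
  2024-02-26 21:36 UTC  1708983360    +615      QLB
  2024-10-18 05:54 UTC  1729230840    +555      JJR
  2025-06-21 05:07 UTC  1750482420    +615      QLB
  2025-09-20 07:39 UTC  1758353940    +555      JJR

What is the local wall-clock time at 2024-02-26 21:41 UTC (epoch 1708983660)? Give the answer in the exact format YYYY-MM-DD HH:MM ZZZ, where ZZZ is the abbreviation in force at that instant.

Query: 2024-02-26 21:41 UTC
Rule 2/5 (QLB, +10:15): 2024-02-26 21:36 UTC ≤ query < 2024-10-18 05:54 UTC
21·60 + 41 + 615 = 1916 min
1916 = 1·1440 + 476; 476 = 7·60 + 56 → 07:56, 2024-02-26 + 1 day = 2024-02-27
→ 2024-02-27 07:56 QLB

2024-02-27 07:56 QLB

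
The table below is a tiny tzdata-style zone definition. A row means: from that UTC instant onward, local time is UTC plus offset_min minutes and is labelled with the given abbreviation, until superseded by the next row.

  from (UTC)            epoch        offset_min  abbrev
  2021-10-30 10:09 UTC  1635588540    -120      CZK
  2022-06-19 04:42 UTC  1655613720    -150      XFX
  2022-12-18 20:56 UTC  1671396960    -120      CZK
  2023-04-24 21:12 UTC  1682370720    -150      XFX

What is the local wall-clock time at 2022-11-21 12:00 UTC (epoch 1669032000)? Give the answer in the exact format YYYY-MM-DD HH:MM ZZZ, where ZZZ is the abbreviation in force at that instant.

2022-11-21 09:30 XFX

Query: 2022-11-21 12:00 UTC
Rule 2/4 (XFX, -02:30): 2022-06-19 04:42 UTC ≤ query < 2022-12-18 20:56 UTC
12·60 + 0 - 150 = 570 min
570 = 0·1440 + 570; 570 = 9·60 + 30 → 09:30, same day
→ 2022-11-21 09:30 XFX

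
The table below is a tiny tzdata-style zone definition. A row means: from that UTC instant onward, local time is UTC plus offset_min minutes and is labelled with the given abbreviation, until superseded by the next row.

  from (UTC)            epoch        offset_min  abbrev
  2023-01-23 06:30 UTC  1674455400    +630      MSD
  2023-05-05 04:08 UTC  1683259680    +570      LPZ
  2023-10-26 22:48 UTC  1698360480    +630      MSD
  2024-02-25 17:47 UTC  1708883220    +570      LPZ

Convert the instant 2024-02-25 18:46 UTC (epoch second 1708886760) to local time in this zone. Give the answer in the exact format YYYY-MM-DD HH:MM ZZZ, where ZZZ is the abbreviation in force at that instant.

2024-02-26 04:16 LPZ

Query: 2024-02-25 18:46 UTC
Rule 4/4 (LPZ, +09:30): 2024-02-25 17:47 UTC ≤ query < +∞
18·60 + 46 + 570 = 1696 min
1696 = 1·1440 + 256; 256 = 4·60 + 16 → 04:16, 2024-02-25 + 1 day = 2024-02-26
→ 2024-02-26 04:16 LPZ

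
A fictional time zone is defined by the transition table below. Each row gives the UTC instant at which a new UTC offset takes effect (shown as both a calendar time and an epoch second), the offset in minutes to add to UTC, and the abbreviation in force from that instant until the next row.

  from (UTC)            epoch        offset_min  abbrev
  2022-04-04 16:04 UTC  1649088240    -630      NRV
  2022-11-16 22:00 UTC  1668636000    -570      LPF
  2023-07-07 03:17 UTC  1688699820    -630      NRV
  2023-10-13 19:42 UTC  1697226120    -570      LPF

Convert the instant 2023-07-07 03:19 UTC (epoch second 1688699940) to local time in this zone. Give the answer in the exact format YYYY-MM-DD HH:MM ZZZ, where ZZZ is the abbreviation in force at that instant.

2023-07-06 16:49 NRV

Query: 2023-07-07 03:19 UTC
Rule 3/4 (NRV, -10:30): 2023-07-07 03:17 UTC ≤ query < 2023-10-13 19:42 UTC
3·60 + 19 - 630 = -431 min
-431 = -1·1440 + 1009; 1009 = 16·60 + 49 → 16:49, 2023-07-07 - 1 day = 2023-07-06
→ 2023-07-06 16:49 NRV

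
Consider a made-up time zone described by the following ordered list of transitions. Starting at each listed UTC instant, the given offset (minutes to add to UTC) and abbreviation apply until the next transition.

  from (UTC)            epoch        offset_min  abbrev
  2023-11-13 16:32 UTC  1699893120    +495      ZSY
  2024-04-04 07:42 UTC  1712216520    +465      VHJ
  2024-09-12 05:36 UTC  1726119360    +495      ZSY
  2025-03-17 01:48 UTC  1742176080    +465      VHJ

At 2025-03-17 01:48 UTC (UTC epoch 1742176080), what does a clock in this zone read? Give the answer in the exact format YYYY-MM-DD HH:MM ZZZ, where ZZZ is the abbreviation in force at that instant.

Query: 2025-03-17 01:48 UTC
Rule 4/4 (VHJ, +07:45): 2025-03-17 01:48 UTC ≤ query < +∞
1·60 + 48 + 465 = 573 min
573 = 0·1440 + 573; 573 = 9·60 + 33 → 09:33, same day
→ 2025-03-17 09:33 VHJ

2025-03-17 09:33 VHJ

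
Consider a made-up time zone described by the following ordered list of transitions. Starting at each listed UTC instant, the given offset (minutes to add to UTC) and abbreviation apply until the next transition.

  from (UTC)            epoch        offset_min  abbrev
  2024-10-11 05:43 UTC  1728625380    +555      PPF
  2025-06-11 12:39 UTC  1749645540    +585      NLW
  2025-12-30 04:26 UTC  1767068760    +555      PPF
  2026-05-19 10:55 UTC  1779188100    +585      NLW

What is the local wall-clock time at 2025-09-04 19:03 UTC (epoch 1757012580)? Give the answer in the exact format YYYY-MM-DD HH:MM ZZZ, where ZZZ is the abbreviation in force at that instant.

2025-09-05 04:48 NLW

Query: 2025-09-04 19:03 UTC
Rule 2/4 (NLW, +09:45): 2025-06-11 12:39 UTC ≤ query < 2025-12-30 04:26 UTC
19·60 + 3 + 585 = 1728 min
1728 = 1·1440 + 288; 288 = 4·60 + 48 → 04:48, 2025-09-04 + 1 day = 2025-09-05
→ 2025-09-05 04:48 NLW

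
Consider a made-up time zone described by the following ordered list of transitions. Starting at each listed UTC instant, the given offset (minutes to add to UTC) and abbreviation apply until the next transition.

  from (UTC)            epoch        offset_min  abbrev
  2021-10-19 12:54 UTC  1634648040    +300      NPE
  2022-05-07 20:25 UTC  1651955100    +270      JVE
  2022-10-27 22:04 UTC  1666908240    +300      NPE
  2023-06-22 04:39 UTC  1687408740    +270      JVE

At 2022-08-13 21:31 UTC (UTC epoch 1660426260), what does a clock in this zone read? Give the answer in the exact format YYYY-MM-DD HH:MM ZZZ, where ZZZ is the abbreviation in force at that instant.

2022-08-14 02:01 JVE

Query: 2022-08-13 21:31 UTC
Rule 2/4 (JVE, +04:30): 2022-05-07 20:25 UTC ≤ query < 2022-10-27 22:04 UTC
21·60 + 31 + 270 = 1561 min
1561 = 1·1440 + 121; 121 = 2·60 + 1 → 02:01, 2022-08-13 + 1 day = 2022-08-14
→ 2022-08-14 02:01 JVE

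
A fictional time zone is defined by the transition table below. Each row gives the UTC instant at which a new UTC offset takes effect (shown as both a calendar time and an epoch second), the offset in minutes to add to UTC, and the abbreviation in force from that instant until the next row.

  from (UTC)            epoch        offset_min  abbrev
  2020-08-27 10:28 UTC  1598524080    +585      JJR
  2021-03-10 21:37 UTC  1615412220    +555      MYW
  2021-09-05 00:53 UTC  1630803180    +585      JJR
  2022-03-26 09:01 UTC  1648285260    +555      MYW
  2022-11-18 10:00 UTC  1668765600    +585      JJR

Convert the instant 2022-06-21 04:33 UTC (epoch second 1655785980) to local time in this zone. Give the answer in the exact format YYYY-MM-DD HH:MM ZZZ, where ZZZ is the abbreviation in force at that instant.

2022-06-21 13:48 MYW

Query: 2022-06-21 04:33 UTC
Rule 4/5 (MYW, +09:15): 2022-03-26 09:01 UTC ≤ query < 2022-11-18 10:00 UTC
4·60 + 33 + 555 = 828 min
828 = 0·1440 + 828; 828 = 13·60 + 48 → 13:48, same day
→ 2022-06-21 13:48 MYW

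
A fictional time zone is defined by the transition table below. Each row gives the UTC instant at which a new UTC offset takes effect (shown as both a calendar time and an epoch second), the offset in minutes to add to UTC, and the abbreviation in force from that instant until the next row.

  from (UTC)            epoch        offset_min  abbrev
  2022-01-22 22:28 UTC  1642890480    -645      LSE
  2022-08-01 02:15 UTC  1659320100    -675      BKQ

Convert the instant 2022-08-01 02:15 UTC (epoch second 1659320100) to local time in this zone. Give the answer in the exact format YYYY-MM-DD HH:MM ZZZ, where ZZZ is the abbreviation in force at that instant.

2022-07-31 15:00 BKQ

Query: 2022-08-01 02:15 UTC
Rule 2/2 (BKQ, -11:15): 2022-08-01 02:15 UTC ≤ query < +∞
2·60 + 15 - 675 = -540 min
-540 = -1·1440 + 900; 900 = 15·60 + 0 → 15:00, 2022-08-01 - 1 day = 2022-07-31
→ 2022-07-31 15:00 BKQ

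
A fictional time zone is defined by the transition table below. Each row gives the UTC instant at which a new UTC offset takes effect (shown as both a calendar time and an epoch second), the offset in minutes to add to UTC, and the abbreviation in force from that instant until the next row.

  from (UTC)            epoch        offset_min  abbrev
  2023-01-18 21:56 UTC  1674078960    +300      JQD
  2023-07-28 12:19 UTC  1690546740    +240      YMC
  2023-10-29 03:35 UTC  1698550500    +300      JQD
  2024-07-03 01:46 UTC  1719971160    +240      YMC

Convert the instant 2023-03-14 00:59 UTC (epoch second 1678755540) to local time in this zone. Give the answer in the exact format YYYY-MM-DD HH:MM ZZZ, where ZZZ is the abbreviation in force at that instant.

2023-03-14 05:59 JQD

Query: 2023-03-14 00:59 UTC
Rule 1/4 (JQD, +05:00): 2023-01-18 21:56 UTC ≤ query < 2023-07-28 12:19 UTC
0·60 + 59 + 300 = 359 min
359 = 0·1440 + 359; 359 = 5·60 + 59 → 05:59, same day
→ 2023-03-14 05:59 JQD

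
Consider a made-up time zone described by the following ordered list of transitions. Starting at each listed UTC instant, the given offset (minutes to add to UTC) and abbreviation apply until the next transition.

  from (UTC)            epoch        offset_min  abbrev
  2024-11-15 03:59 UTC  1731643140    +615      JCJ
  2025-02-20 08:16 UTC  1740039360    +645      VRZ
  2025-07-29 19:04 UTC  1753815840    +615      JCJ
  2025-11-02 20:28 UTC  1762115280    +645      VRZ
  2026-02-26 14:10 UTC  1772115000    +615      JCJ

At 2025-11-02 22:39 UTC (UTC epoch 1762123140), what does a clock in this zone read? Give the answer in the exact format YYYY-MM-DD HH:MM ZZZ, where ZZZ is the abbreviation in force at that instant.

2025-11-03 09:24 VRZ

Query: 2025-11-02 22:39 UTC
Rule 4/5 (VRZ, +10:45): 2025-11-02 20:28 UTC ≤ query < 2026-02-26 14:10 UTC
22·60 + 39 + 645 = 2004 min
2004 = 1·1440 + 564; 564 = 9·60 + 24 → 09:24, 2025-11-02 + 1 day = 2025-11-03
→ 2025-11-03 09:24 VRZ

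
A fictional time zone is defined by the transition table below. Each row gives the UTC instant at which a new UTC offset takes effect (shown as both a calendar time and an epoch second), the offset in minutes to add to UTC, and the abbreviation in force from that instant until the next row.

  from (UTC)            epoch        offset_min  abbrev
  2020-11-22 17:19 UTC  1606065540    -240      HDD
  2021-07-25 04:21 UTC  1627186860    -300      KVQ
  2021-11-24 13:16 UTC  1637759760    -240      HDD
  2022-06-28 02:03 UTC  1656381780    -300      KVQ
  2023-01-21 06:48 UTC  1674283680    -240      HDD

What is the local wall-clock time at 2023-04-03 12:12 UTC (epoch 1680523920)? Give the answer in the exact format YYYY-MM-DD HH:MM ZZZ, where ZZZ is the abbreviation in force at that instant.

Query: 2023-04-03 12:12 UTC
Rule 5/5 (HDD, -04:00): 2023-01-21 06:48 UTC ≤ query < +∞
12·60 + 12 - 240 = 492 min
492 = 0·1440 + 492; 492 = 8·60 + 12 → 08:12, same day
→ 2023-04-03 08:12 HDD

2023-04-03 08:12 HDD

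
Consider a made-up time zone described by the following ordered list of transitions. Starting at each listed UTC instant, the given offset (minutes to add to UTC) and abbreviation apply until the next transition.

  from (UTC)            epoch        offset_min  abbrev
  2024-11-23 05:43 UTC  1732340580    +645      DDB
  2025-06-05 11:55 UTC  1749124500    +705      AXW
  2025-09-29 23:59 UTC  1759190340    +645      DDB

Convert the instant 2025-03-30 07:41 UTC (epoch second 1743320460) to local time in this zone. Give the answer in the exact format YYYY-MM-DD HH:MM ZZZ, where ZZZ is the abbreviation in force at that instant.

2025-03-30 18:26 DDB

Query: 2025-03-30 07:41 UTC
Rule 1/3 (DDB, +10:45): 2024-11-23 05:43 UTC ≤ query < 2025-06-05 11:55 UTC
7·60 + 41 + 645 = 1106 min
1106 = 0·1440 + 1106; 1106 = 18·60 + 26 → 18:26, same day
→ 2025-03-30 18:26 DDB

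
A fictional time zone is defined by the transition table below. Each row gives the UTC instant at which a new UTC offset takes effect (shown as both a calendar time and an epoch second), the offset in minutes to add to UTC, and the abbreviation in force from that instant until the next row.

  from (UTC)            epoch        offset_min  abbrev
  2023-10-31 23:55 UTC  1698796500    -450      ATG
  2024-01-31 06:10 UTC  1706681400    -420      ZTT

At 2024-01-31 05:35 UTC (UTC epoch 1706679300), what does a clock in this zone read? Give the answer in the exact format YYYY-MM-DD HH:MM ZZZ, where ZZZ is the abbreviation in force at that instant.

2024-01-30 22:05 ATG

Query: 2024-01-31 05:35 UTC
Rule 1/2 (ATG, -07:30): 2023-10-31 23:55 UTC ≤ query < 2024-01-31 06:10 UTC
5·60 + 35 - 450 = -115 min
-115 = -1·1440 + 1325; 1325 = 22·60 + 5 → 22:05, 2024-01-31 - 1 day = 2024-01-30
→ 2024-01-30 22:05 ATG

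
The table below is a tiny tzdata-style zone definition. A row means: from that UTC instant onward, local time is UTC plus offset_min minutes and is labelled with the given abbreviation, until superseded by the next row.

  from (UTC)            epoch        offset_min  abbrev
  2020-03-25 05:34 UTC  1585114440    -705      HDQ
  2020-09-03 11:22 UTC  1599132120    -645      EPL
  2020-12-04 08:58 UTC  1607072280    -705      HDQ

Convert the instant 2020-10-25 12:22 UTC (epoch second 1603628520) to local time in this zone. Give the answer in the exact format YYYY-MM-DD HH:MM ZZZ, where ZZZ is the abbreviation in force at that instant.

Query: 2020-10-25 12:22 UTC
Rule 2/3 (EPL, -10:45): 2020-09-03 11:22 UTC ≤ query < 2020-12-04 08:58 UTC
12·60 + 22 - 645 = 97 min
97 = 0·1440 + 97; 97 = 1·60 + 37 → 01:37, same day
→ 2020-10-25 01:37 EPL

2020-10-25 01:37 EPL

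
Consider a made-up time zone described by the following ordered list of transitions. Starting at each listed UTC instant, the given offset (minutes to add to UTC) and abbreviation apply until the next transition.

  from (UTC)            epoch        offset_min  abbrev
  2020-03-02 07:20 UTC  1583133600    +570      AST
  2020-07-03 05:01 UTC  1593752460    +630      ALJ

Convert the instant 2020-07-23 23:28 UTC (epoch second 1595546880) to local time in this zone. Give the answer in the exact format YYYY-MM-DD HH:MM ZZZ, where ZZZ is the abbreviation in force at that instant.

2020-07-24 09:58 ALJ

Query: 2020-07-23 23:28 UTC
Rule 2/2 (ALJ, +10:30): 2020-07-03 05:01 UTC ≤ query < +∞
23·60 + 28 + 630 = 2038 min
2038 = 1·1440 + 598; 598 = 9·60 + 58 → 09:58, 2020-07-23 + 1 day = 2020-07-24
→ 2020-07-24 09:58 ALJ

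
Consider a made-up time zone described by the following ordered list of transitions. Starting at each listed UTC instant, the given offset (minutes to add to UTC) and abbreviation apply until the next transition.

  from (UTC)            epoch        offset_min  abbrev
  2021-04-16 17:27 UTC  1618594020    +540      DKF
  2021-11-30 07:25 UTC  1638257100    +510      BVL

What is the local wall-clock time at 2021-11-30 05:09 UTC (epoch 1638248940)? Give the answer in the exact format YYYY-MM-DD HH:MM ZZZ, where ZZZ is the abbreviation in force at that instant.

Query: 2021-11-30 05:09 UTC
Rule 1/2 (DKF, +09:00): 2021-04-16 17:27 UTC ≤ query < 2021-11-30 07:25 UTC
5·60 + 9 + 540 = 849 min
849 = 0·1440 + 849; 849 = 14·60 + 9 → 14:09, same day
→ 2021-11-30 14:09 DKF

2021-11-30 14:09 DKF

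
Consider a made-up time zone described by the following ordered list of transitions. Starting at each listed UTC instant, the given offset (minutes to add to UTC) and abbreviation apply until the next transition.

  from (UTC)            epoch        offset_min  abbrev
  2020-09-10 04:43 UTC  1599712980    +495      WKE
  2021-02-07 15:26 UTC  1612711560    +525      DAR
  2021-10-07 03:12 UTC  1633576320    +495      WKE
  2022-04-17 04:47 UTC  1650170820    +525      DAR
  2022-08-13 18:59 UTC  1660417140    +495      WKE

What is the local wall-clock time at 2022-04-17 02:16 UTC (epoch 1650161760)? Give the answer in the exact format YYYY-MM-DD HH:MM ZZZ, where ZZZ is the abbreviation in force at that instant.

2022-04-17 10:31 WKE

Query: 2022-04-17 02:16 UTC
Rule 3/5 (WKE, +08:15): 2021-10-07 03:12 UTC ≤ query < 2022-04-17 04:47 UTC
2·60 + 16 + 495 = 631 min
631 = 0·1440 + 631; 631 = 10·60 + 31 → 10:31, same day
→ 2022-04-17 10:31 WKE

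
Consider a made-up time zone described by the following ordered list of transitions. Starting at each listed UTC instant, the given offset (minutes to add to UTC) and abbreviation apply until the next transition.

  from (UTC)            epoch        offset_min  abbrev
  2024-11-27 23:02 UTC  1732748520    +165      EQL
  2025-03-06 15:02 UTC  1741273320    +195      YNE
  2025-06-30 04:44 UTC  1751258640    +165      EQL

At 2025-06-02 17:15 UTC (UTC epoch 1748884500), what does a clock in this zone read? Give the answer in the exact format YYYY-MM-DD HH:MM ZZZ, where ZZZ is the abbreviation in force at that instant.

Query: 2025-06-02 17:15 UTC
Rule 2/3 (YNE, +03:15): 2025-03-06 15:02 UTC ≤ query < 2025-06-30 04:44 UTC
17·60 + 15 + 195 = 1230 min
1230 = 0·1440 + 1230; 1230 = 20·60 + 30 → 20:30, same day
→ 2025-06-02 20:30 YNE

2025-06-02 20:30 YNE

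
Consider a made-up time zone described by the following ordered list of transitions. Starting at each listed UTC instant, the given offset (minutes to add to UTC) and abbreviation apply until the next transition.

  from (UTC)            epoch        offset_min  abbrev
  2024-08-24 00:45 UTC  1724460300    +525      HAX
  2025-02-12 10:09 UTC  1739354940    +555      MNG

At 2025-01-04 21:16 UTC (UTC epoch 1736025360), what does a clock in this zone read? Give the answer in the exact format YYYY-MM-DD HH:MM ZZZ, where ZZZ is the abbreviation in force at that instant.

2025-01-05 06:01 HAX

Query: 2025-01-04 21:16 UTC
Rule 1/2 (HAX, +08:45): 2024-08-24 00:45 UTC ≤ query < 2025-02-12 10:09 UTC
21·60 + 16 + 525 = 1801 min
1801 = 1·1440 + 361; 361 = 6·60 + 1 → 06:01, 2025-01-04 + 1 day = 2025-01-05
→ 2025-01-05 06:01 HAX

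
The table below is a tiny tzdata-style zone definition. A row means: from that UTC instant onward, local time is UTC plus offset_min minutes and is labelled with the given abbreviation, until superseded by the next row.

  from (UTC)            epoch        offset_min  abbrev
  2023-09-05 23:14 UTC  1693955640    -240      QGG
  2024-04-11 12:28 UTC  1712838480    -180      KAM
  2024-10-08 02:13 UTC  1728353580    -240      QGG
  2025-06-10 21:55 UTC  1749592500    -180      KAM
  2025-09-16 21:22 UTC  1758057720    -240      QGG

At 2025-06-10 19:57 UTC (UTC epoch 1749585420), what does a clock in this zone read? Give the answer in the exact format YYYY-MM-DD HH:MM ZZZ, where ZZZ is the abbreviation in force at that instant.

Query: 2025-06-10 19:57 UTC
Rule 3/5 (QGG, -04:00): 2024-10-08 02:13 UTC ≤ query < 2025-06-10 21:55 UTC
19·60 + 57 - 240 = 957 min
957 = 0·1440 + 957; 957 = 15·60 + 57 → 15:57, same day
→ 2025-06-10 15:57 QGG

2025-06-10 15:57 QGG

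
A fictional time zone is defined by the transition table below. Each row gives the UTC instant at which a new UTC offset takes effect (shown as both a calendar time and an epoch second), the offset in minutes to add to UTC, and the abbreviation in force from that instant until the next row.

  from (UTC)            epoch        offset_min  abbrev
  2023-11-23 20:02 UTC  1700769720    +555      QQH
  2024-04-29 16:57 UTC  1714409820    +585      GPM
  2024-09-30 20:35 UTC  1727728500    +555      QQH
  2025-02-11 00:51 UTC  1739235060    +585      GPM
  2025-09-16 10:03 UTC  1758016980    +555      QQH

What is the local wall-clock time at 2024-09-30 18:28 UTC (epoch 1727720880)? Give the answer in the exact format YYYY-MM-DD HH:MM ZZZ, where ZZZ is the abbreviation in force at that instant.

2024-10-01 04:13 GPM

Query: 2024-09-30 18:28 UTC
Rule 2/5 (GPM, +09:45): 2024-04-29 16:57 UTC ≤ query < 2024-09-30 20:35 UTC
18·60 + 28 + 585 = 1693 min
1693 = 1·1440 + 253; 253 = 4·60 + 13 → 04:13, 2024-09-30 + 1 day = 2024-10-01
→ 2024-10-01 04:13 GPM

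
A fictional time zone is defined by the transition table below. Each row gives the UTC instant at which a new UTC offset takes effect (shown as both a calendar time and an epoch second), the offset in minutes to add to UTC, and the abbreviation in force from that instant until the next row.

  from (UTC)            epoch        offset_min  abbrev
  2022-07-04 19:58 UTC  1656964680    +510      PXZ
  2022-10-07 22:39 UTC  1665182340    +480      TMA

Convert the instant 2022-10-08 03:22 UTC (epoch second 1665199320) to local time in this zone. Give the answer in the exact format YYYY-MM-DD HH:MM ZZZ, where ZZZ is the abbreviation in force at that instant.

2022-10-08 11:22 TMA

Query: 2022-10-08 03:22 UTC
Rule 2/2 (TMA, +08:00): 2022-10-07 22:39 UTC ≤ query < +∞
3·60 + 22 + 480 = 682 min
682 = 0·1440 + 682; 682 = 11·60 + 22 → 11:22, same day
→ 2022-10-08 11:22 TMA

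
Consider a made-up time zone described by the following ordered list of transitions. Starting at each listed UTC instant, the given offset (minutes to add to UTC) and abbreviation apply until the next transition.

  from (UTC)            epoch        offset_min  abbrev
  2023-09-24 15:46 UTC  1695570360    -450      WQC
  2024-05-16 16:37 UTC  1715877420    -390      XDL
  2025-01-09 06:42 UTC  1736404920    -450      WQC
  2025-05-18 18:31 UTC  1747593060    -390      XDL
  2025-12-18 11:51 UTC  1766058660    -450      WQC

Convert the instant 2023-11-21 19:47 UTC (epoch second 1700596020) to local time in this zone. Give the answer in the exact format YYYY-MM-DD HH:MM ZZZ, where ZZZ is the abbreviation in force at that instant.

Query: 2023-11-21 19:47 UTC
Rule 1/5 (WQC, -07:30): 2023-09-24 15:46 UTC ≤ query < 2024-05-16 16:37 UTC
19·60 + 47 - 450 = 737 min
737 = 0·1440 + 737; 737 = 12·60 + 17 → 12:17, same day
→ 2023-11-21 12:17 WQC

2023-11-21 12:17 WQC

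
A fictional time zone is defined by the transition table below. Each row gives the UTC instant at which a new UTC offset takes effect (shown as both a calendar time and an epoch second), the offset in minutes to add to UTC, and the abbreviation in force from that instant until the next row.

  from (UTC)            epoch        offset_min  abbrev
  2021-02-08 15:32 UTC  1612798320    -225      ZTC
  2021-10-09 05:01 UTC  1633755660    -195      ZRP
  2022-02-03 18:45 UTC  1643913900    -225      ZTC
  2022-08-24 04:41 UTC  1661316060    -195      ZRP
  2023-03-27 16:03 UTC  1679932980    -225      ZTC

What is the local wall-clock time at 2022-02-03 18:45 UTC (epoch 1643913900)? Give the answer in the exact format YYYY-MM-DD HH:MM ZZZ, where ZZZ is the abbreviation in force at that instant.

Query: 2022-02-03 18:45 UTC
Rule 3/5 (ZTC, -03:45): 2022-02-03 18:45 UTC ≤ query < 2022-08-24 04:41 UTC
18·60 + 45 - 225 = 900 min
900 = 0·1440 + 900; 900 = 15·60 + 0 → 15:00, same day
→ 2022-02-03 15:00 ZTC

2022-02-03 15:00 ZTC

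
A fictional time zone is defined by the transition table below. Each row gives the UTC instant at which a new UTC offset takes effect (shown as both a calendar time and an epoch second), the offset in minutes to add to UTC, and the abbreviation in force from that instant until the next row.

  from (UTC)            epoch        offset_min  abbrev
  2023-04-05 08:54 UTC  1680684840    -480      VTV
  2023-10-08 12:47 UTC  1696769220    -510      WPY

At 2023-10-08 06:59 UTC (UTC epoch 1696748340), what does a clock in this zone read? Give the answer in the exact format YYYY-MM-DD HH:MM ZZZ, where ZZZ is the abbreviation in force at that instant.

Query: 2023-10-08 06:59 UTC
Rule 1/2 (VTV, -08:00): 2023-04-05 08:54 UTC ≤ query < 2023-10-08 12:47 UTC
6·60 + 59 - 480 = -61 min
-61 = -1·1440 + 1379; 1379 = 22·60 + 59 → 22:59, 2023-10-08 - 1 day = 2023-10-07
→ 2023-10-07 22:59 VTV

2023-10-07 22:59 VTV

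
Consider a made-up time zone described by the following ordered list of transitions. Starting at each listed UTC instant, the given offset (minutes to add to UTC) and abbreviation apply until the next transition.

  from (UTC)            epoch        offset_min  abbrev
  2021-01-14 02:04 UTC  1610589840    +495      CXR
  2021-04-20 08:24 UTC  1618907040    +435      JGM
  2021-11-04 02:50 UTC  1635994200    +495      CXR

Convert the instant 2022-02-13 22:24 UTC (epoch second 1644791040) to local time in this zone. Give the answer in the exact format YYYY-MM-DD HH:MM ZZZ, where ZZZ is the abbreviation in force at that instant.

2022-02-14 06:39 CXR

Query: 2022-02-13 22:24 UTC
Rule 3/3 (CXR, +08:15): 2021-11-04 02:50 UTC ≤ query < +∞
22·60 + 24 + 495 = 1839 min
1839 = 1·1440 + 399; 399 = 6·60 + 39 → 06:39, 2022-02-13 + 1 day = 2022-02-14
→ 2022-02-14 06:39 CXR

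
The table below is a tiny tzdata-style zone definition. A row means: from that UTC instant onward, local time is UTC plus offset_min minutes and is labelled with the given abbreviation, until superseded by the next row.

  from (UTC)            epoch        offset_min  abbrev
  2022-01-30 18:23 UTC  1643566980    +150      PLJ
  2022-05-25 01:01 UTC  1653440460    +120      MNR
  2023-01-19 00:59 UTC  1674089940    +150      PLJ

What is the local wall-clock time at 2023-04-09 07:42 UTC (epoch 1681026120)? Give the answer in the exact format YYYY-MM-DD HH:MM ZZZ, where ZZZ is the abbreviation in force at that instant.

Query: 2023-04-09 07:42 UTC
Rule 3/3 (PLJ, +02:30): 2023-01-19 00:59 UTC ≤ query < +∞
7·60 + 42 + 150 = 612 min
612 = 0·1440 + 612; 612 = 10·60 + 12 → 10:12, same day
→ 2023-04-09 10:12 PLJ

2023-04-09 10:12 PLJ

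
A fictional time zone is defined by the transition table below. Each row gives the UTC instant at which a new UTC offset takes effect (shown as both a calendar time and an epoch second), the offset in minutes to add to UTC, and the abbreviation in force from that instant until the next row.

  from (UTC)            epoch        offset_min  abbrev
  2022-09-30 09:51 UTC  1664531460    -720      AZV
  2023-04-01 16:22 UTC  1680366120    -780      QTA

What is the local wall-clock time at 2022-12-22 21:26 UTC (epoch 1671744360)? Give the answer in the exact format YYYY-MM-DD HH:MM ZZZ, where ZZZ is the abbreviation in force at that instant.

2022-12-22 09:26 AZV

Query: 2022-12-22 21:26 UTC
Rule 1/2 (AZV, -12:00): 2022-09-30 09:51 UTC ≤ query < 2023-04-01 16:22 UTC
21·60 + 26 - 720 = 566 min
566 = 0·1440 + 566; 566 = 9·60 + 26 → 09:26, same day
→ 2022-12-22 09:26 AZV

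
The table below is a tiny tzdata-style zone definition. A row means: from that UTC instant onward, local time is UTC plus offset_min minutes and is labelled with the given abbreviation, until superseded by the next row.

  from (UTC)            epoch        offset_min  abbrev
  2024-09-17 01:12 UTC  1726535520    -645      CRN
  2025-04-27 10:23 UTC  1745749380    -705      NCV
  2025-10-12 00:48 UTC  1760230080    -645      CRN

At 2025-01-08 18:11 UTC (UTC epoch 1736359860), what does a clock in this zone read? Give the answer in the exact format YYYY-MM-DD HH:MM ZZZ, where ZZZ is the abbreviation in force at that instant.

Query: 2025-01-08 18:11 UTC
Rule 1/3 (CRN, -10:45): 2024-09-17 01:12 UTC ≤ query < 2025-04-27 10:23 UTC
18·60 + 11 - 645 = 446 min
446 = 0·1440 + 446; 446 = 7·60 + 26 → 07:26, same day
→ 2025-01-08 07:26 CRN

2025-01-08 07:26 CRN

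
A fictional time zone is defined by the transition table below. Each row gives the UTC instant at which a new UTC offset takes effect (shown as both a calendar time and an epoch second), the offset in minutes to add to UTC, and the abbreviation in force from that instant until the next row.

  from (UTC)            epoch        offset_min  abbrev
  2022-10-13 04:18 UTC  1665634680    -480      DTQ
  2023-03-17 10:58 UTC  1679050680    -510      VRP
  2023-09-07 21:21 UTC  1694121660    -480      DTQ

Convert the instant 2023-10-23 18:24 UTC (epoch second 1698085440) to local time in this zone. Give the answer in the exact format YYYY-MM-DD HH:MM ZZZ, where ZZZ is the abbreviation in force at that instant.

2023-10-23 10:24 DTQ

Query: 2023-10-23 18:24 UTC
Rule 3/3 (DTQ, -08:00): 2023-09-07 21:21 UTC ≤ query < +∞
18·60 + 24 - 480 = 624 min
624 = 0·1440 + 624; 624 = 10·60 + 24 → 10:24, same day
→ 2023-10-23 10:24 DTQ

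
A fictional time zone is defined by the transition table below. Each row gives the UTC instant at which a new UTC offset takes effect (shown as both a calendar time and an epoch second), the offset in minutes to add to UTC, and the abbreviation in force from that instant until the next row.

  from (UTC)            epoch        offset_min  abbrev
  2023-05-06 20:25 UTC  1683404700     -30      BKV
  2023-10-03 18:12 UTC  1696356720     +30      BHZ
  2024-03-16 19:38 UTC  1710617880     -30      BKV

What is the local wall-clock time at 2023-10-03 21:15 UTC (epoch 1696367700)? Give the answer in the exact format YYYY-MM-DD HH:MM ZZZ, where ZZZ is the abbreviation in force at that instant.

Query: 2023-10-03 21:15 UTC
Rule 2/3 (BHZ, +00:30): 2023-10-03 18:12 UTC ≤ query < 2024-03-16 19:38 UTC
21·60 + 15 + 30 = 1305 min
1305 = 0·1440 + 1305; 1305 = 21·60 + 45 → 21:45, same day
→ 2023-10-03 21:45 BHZ

2023-10-03 21:45 BHZ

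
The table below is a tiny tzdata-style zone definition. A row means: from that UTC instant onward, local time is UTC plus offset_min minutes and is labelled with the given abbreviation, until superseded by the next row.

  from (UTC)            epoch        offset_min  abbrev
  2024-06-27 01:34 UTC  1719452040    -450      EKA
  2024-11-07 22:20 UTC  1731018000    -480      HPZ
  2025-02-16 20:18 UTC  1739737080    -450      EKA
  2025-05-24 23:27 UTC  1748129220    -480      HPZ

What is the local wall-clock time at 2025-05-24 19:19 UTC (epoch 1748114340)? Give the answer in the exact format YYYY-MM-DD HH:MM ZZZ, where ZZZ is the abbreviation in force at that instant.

2025-05-24 11:49 EKA

Query: 2025-05-24 19:19 UTC
Rule 3/4 (EKA, -07:30): 2025-02-16 20:18 UTC ≤ query < 2025-05-24 23:27 UTC
19·60 + 19 - 450 = 709 min
709 = 0·1440 + 709; 709 = 11·60 + 49 → 11:49, same day
→ 2025-05-24 11:49 EKA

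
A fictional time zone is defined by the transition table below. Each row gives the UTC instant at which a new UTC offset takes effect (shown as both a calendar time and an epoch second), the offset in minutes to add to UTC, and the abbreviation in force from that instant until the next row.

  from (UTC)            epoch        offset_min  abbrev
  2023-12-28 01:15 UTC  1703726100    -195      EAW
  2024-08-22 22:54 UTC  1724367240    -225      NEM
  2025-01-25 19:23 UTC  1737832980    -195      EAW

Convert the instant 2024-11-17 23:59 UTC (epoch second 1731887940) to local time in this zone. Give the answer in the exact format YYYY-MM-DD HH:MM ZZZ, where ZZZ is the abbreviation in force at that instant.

2024-11-17 20:14 NEM

Query: 2024-11-17 23:59 UTC
Rule 2/3 (NEM, -03:45): 2024-08-22 22:54 UTC ≤ query < 2025-01-25 19:23 UTC
23·60 + 59 - 225 = 1214 min
1214 = 0·1440 + 1214; 1214 = 20·60 + 14 → 20:14, same day
→ 2024-11-17 20:14 NEM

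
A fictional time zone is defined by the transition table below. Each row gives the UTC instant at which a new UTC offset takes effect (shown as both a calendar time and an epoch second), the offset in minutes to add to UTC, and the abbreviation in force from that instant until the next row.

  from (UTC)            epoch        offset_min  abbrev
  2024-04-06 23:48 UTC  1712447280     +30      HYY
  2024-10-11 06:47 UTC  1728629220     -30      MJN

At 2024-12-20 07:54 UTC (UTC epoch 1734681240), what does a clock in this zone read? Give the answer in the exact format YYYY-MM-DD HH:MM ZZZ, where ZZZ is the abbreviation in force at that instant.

2024-12-20 07:24 MJN

Query: 2024-12-20 07:54 UTC
Rule 2/2 (MJN, -00:30): 2024-10-11 06:47 UTC ≤ query < +∞
7·60 + 54 - 30 = 444 min
444 = 0·1440 + 444; 444 = 7·60 + 24 → 07:24, same day
→ 2024-12-20 07:24 MJN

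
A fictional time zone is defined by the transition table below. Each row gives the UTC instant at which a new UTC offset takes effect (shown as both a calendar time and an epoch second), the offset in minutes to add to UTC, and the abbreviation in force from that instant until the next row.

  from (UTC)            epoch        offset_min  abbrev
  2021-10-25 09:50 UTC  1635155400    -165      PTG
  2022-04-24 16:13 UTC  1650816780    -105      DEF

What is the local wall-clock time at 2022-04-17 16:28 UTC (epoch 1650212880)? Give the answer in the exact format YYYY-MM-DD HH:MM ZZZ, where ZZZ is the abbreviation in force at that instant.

2022-04-17 13:43 PTG

Query: 2022-04-17 16:28 UTC
Rule 1/2 (PTG, -02:45): 2021-10-25 09:50 UTC ≤ query < 2022-04-24 16:13 UTC
16·60 + 28 - 165 = 823 min
823 = 0·1440 + 823; 823 = 13·60 + 43 → 13:43, same day
→ 2022-04-17 13:43 PTG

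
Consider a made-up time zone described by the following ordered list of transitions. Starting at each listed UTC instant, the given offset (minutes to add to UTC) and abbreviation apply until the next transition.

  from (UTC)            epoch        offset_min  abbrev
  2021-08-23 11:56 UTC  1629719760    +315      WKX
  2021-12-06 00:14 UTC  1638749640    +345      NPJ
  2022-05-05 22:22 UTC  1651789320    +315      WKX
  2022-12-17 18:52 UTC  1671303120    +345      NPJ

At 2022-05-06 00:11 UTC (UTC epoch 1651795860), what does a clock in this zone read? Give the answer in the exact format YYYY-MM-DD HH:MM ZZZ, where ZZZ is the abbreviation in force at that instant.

2022-05-06 05:26 WKX

Query: 2022-05-06 00:11 UTC
Rule 3/4 (WKX, +05:15): 2022-05-05 22:22 UTC ≤ query < 2022-12-17 18:52 UTC
0·60 + 11 + 315 = 326 min
326 = 0·1440 + 326; 326 = 5·60 + 26 → 05:26, same day
→ 2022-05-06 05:26 WKX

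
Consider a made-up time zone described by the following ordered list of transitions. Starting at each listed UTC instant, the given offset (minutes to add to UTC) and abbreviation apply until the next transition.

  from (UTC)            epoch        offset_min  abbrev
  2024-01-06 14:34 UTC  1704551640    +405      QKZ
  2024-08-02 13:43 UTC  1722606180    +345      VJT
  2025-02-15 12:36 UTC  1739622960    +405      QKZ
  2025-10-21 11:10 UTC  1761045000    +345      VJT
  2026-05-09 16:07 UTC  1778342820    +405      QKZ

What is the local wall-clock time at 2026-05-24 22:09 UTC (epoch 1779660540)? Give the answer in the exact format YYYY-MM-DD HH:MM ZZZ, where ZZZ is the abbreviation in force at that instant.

Query: 2026-05-24 22:09 UTC
Rule 5/5 (QKZ, +06:45): 2026-05-09 16:07 UTC ≤ query < +∞
22·60 + 9 + 405 = 1734 min
1734 = 1·1440 + 294; 294 = 4·60 + 54 → 04:54, 2026-05-24 + 1 day = 2026-05-25
→ 2026-05-25 04:54 QKZ

2026-05-25 04:54 QKZ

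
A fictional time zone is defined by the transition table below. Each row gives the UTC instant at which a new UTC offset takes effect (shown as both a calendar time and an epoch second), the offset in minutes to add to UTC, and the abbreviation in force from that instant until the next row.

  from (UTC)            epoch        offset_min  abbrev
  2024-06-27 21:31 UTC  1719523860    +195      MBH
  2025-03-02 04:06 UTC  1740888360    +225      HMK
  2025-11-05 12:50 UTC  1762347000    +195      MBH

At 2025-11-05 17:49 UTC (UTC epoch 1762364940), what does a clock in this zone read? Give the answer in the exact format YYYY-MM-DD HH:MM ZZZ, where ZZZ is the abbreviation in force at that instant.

2025-11-05 21:04 MBH

Query: 2025-11-05 17:49 UTC
Rule 3/3 (MBH, +03:15): 2025-11-05 12:50 UTC ≤ query < +∞
17·60 + 49 + 195 = 1264 min
1264 = 0·1440 + 1264; 1264 = 21·60 + 4 → 21:04, same day
→ 2025-11-05 21:04 MBH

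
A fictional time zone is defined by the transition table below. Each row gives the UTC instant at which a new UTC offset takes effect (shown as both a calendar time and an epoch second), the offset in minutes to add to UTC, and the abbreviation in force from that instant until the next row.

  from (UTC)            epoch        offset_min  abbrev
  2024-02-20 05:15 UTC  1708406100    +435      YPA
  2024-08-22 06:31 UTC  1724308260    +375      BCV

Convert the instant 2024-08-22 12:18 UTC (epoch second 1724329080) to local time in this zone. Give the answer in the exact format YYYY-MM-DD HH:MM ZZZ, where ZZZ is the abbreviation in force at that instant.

Query: 2024-08-22 12:18 UTC
Rule 2/2 (BCV, +06:15): 2024-08-22 06:31 UTC ≤ query < +∞
12·60 + 18 + 375 = 1113 min
1113 = 0·1440 + 1113; 1113 = 18·60 + 33 → 18:33, same day
→ 2024-08-22 18:33 BCV

2024-08-22 18:33 BCV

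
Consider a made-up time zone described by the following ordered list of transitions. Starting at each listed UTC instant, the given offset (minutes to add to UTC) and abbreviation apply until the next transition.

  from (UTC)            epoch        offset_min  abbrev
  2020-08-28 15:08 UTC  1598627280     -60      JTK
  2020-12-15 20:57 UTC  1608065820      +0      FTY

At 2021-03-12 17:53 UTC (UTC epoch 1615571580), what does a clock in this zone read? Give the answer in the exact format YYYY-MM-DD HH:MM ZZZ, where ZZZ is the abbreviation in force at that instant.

2021-03-12 17:53 FTY

Query: 2021-03-12 17:53 UTC
Rule 2/2 (FTY, +00:00): 2020-12-15 20:57 UTC ≤ query < +∞
17·60 + 53 + 0 = 1073 min
1073 = 0·1440 + 1073; 1073 = 17·60 + 53 → 17:53, same day
→ 2021-03-12 17:53 FTY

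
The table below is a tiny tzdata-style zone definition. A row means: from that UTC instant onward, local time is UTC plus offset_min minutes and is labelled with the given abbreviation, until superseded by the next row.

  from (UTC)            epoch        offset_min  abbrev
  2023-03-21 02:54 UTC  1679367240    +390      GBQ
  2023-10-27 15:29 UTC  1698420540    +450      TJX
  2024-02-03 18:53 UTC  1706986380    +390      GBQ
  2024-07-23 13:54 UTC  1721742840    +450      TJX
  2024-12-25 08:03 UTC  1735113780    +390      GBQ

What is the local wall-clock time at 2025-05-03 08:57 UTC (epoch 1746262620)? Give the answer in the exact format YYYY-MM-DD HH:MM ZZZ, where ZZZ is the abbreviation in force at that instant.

Query: 2025-05-03 08:57 UTC
Rule 5/5 (GBQ, +06:30): 2024-12-25 08:03 UTC ≤ query < +∞
8·60 + 57 + 390 = 927 min
927 = 0·1440 + 927; 927 = 15·60 + 27 → 15:27, same day
→ 2025-05-03 15:27 GBQ

2025-05-03 15:27 GBQ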